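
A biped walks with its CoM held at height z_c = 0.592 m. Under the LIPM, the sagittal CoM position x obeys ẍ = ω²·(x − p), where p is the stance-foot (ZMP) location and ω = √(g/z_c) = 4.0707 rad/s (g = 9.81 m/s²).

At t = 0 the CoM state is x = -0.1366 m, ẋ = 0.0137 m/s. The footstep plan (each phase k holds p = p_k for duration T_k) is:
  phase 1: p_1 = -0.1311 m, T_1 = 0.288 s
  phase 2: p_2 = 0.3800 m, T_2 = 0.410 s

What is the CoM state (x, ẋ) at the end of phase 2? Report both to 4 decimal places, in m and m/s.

x = -1.0429, ẋ = -5.3979

phase 1: p=-0.1311, T=0.288, ωT=1.172362, cosh=1.769623, sinh=1.459988; start (x,ẋ)=(-0.136600, 0.013700) → end (x,ẋ)=(-0.135919, -0.008444)
phase 2: p=0.3800, T=0.410, ωT=1.668987, cosh=2.747614, sinh=2.559176; start (x,ẋ)=(-0.135919, -0.008444) → end (x,ẋ)=(-1.042855, -5.397860)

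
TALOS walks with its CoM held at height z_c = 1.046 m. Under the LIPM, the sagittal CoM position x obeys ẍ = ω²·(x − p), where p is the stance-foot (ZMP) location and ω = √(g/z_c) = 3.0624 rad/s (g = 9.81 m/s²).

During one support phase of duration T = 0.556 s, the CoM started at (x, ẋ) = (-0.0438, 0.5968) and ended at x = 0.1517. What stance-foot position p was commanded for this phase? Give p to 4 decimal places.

p = 0.1314

ωT = 3.0624·0.556 = 1.702694; cosh(ωT) = 2.835454, sinh(ωT) = 2.653262
x(T) = p + (x₀−p)·cosh(ωT) + (ẋ₀/ω)·sinh(ωT) ⇒ p·(1 − cosh) = x(T) − x₀·cosh − (ẋ₀/ω)·sinh
numerator   = 0.1517 − (-0.0438)·2.835454 − (0.5968/3.0624)·2.653262 = -0.241174
denominator = 1 − 2.835454 = -1.835454
p = -0.241174 / -1.835454 = 0.1314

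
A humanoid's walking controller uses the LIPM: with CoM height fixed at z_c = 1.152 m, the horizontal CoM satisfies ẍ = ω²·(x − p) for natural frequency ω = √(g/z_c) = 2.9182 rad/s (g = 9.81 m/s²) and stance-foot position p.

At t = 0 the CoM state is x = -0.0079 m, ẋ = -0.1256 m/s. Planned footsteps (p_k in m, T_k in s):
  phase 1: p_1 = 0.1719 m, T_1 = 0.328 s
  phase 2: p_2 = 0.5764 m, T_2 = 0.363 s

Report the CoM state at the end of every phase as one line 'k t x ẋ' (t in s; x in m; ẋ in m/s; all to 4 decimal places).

1 0.3280 -0.1445 -0.7702
2 0.6910 -0.9232 -3.9136

phase 1: p=0.1719, T=0.328, ωT=0.957170, cosh=1.494146, sinh=1.110168; start (x,ẋ)=(-0.007900, -0.125600) → end (x,ẋ)=(-0.144529, -0.770162)
phase 2: p=0.5764, T=0.363, ωT=1.059307, cosh=1.615533, sinh=1.268837; start (x,ẋ)=(-0.144529, -0.770162) → end (x,ẋ)=(-0.923153, -3.913622)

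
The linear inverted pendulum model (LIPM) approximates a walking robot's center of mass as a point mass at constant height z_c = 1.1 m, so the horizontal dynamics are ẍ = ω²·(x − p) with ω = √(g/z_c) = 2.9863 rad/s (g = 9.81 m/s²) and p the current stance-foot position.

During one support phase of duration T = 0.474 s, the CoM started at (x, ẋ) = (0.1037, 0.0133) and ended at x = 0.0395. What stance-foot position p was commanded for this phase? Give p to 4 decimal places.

ωT = 2.9863·0.474 = 1.415506; cosh(ωT) = 2.180687, sinh(ωT) = 1.937884
x(T) = p + (x₀−p)·cosh(ωT) + (ẋ₀/ω)·sinh(ωT) ⇒ p·(1 − cosh) = x(T) − x₀·cosh − (ẋ₀/ω)·sinh
numerator   = 0.0395 − (0.1037)·2.180687 − (0.0133/2.9863)·1.937884 = -0.195268
denominator = 1 − 2.180687 = -1.180687
p = -0.195268 / -1.180687 = 0.1654

p = 0.1654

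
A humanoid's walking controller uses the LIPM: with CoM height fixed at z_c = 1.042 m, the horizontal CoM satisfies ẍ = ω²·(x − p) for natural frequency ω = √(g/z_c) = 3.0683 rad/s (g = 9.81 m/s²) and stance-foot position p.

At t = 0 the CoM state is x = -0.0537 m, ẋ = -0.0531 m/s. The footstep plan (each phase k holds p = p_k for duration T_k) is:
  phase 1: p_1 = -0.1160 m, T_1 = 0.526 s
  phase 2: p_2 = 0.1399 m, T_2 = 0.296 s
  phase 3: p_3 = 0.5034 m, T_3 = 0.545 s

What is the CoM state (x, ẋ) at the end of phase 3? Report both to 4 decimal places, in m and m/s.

x = -0.7050, ẋ = -3.4424

phase 1: p=-0.1160, T=0.526, ωT=1.613926, cosh=2.610797, sinh=2.411693; start (x,ẋ)=(-0.053700, -0.053100) → end (x,ẋ)=(0.004916, 0.322374)
phase 2: p=0.1399, T=0.296, ωT=0.908217, cosh=1.441570, sinh=1.038327; start (x,ẋ)=(0.004916, 0.322374) → end (x,ẋ)=(0.054404, 0.034679)
phase 3: p=0.5034, T=0.545, ωT=1.672224, cosh=2.755911, sinh=2.568082; start (x,ẋ)=(0.054404, 0.034679) → end (x,ẋ)=(-0.704968, -3.442358)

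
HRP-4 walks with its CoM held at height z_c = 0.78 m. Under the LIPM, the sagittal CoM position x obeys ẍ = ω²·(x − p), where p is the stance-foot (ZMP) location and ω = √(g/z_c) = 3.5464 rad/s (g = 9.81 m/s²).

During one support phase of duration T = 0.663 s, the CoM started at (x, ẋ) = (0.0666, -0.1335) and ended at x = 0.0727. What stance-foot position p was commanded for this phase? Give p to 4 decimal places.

p = 0.0196

ωT = 3.5464·0.663 = 2.351263; cosh(ωT) = 5.297036, sinh(ωT) = 5.201787
x(T) = p + (x₀−p)·cosh(ωT) + (ẋ₀/ω)·sinh(ωT) ⇒ p·(1 − cosh) = x(T) − x₀·cosh − (ẋ₀/ω)·sinh
numerator   = 0.0727 − (0.0666)·5.297036 − (-0.1335/3.5464)·5.201787 = -0.084268
denominator = 1 − 5.297036 = -4.297036
p = -0.084268 / -4.297036 = 0.0196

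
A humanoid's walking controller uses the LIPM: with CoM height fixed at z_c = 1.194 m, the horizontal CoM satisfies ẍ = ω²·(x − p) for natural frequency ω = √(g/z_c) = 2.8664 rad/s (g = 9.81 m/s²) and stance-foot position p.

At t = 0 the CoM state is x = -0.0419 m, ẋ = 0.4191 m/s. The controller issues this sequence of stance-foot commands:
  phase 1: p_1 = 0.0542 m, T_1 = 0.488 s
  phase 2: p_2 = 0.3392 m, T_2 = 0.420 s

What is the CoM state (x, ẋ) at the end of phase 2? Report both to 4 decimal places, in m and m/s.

x = 0.1508, ẋ = -0.2436

phase 1: p=0.0542, T=0.488, ωT=1.398803, cosh=2.148621, sinh=1.901729; start (x,ẋ)=(-0.041900, 0.419100) → end (x,ẋ)=(0.125772, 0.376635)
phase 2: p=0.3392, T=0.420, ωT=1.203888, cosh=1.816538, sinh=1.516513; start (x,ẋ)=(0.125772, 0.376635) → end (x,ẋ)=(0.150764, -0.243587)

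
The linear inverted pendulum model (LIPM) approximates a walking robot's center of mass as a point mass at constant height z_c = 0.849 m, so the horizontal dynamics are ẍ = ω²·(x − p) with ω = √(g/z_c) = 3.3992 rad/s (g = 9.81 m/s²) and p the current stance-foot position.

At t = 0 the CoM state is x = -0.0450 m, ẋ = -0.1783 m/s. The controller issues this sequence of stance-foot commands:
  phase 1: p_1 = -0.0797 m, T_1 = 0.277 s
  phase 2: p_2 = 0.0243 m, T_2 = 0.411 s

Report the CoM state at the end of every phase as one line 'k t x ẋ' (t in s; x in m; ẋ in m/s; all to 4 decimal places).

phase 1: p=-0.0797, T=0.277, ωT=0.941578, cosh=1.477019, sinh=1.087007; start (x,ẋ)=(-0.045000, -0.178300) → end (x,ẋ)=(-0.085465, -0.135138)
phase 2: p=0.0243, T=0.411, ωT=1.397071, cosh=2.145330, sinh=1.898010; start (x,ẋ)=(-0.085465, -0.135138) → end (x,ẋ)=(-0.286638, -0.998086)

1 0.2770 -0.0855 -0.1351
2 0.6880 -0.2866 -0.9981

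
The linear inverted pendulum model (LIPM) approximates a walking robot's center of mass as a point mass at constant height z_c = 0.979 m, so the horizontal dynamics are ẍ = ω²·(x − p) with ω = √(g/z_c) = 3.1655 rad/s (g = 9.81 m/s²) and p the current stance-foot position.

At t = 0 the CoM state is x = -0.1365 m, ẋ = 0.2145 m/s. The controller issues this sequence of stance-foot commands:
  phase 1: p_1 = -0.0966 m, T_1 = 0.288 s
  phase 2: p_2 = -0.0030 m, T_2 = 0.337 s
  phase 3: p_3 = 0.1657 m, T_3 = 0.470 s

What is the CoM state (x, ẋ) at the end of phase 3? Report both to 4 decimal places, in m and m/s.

x = -0.3882, ẋ = -1.5991

phase 1: p=-0.0966, T=0.288, ωT=0.911664, cosh=1.445157, sinh=1.043302; start (x,ẋ)=(-0.136500, 0.214500) → end (x,ẋ)=(-0.083566, 0.178214)
phase 2: p=-0.0030, T=0.337, ωT=1.066774, cosh=1.625053, sinh=1.280936; start (x,ẋ)=(-0.083566, 0.178214) → end (x,ẋ)=(-0.061809, -0.037072)
phase 3: p=0.1657, T=0.470, ωT=1.487785, cosh=2.326575, sinh=2.100703; start (x,ẋ)=(-0.061809, -0.037072) → end (x,ẋ)=(-0.388217, -1.599130)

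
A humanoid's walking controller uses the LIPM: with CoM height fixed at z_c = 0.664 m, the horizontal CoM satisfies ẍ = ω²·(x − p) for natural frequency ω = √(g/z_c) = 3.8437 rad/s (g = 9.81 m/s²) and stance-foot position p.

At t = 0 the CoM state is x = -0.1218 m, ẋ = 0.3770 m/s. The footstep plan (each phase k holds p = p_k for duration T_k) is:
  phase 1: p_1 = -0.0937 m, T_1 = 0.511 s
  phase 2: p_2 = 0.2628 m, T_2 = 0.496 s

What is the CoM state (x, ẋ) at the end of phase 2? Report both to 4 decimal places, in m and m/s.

phase 1: p=-0.0937, T=0.511, ωT=1.964131, cosh=3.634495, sinh=3.494218; start (x,ẋ)=(-0.121800, 0.377000) → end (x,ẋ)=(0.146893, 0.992801)
phase 2: p=0.2628, T=0.496, ωT=1.906475, cosh=3.438965, sinh=3.290362; start (x,ẋ)=(0.146893, 0.992801) → end (x,ẋ)=(0.714076, 1.948309)

x = 0.7141, ẋ = 1.9483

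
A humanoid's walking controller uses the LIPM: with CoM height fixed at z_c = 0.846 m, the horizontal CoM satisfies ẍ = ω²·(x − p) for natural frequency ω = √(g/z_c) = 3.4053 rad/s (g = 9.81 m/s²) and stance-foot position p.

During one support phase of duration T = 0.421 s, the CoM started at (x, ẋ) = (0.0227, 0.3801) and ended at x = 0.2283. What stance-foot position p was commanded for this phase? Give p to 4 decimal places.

ωT = 3.4053·0.421 = 1.433631; cosh(ωT) = 2.216171, sinh(ωT) = 1.977730
x(T) = p + (x₀−p)·cosh(ωT) + (ẋ₀/ω)·sinh(ωT) ⇒ p·(1 − cosh) = x(T) − x₀·cosh − (ẋ₀/ω)·sinh
numerator   = 0.2283 − (0.0227)·2.216171 − (0.3801/3.4053)·1.977730 = -0.042762
denominator = 1 − 2.216171 = -1.216171
p = -0.042762 / -1.216171 = 0.0352

p = 0.0352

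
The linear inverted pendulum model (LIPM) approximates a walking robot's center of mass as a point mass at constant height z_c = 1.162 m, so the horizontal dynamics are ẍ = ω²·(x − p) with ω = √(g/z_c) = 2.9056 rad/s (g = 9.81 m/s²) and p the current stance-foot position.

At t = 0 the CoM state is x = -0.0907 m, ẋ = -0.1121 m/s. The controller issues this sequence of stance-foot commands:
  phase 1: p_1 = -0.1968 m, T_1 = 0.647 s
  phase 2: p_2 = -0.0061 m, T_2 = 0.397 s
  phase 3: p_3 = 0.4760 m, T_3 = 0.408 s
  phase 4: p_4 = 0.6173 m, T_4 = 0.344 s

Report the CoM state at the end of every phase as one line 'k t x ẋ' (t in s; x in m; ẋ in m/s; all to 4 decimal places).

phase 1: p=-0.1968, T=0.647, ωT=1.879923, cosh=3.352802, sinh=3.200200; start (x,ẋ)=(-0.090700, -0.112100) → end (x,ẋ)=(0.035466, 0.610722)
phase 2: p=-0.0061, T=0.397, ωT=1.153523, cosh=1.742431, sinh=1.426908; start (x,ẋ)=(0.035466, 0.610722) → end (x,ẋ)=(0.366245, 1.236476)
phase 3: p=0.4760, T=0.408, ωT=1.185485, cosh=1.788935, sinh=1.483337; start (x,ẋ)=(0.366245, 1.236476) → end (x,ẋ)=(0.910889, 1.738935)
phase 4: p=0.6173, T=0.344, ωT=0.999526, cosh=1.542524, sinh=1.174471; start (x,ẋ)=(0.910889, 1.738935) → end (x,ẋ)=(1.773062, 3.684236)

1 0.6470 0.0355 0.6107
2 1.0440 0.3662 1.2365
3 1.4520 0.9109 1.7389
4 1.7960 1.7731 3.6842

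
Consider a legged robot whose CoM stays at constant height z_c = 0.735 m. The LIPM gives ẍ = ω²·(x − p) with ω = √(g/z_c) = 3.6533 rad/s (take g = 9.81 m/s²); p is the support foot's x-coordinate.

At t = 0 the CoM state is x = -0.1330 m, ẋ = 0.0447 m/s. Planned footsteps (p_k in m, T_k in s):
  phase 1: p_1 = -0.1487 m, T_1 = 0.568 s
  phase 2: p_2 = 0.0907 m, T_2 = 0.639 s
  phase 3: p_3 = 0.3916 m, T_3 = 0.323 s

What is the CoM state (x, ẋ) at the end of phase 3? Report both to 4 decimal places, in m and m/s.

x = -0.4315, ẋ = -2.6434

phase 1: p=-0.1487, T=0.568, ωT=2.075074, cosh=4.045343, sinh=3.919796; start (x,ẋ)=(-0.133000, 0.044700) → end (x,ẋ)=(-0.037227, 0.405654)
phase 2: p=0.0907, T=0.639, ωT=2.334459, cosh=5.210367, sinh=5.113504; start (x,ẋ)=(-0.037227, 0.405654) → end (x,ẋ)=(-0.008057, -0.276227)
phase 3: p=0.3916, T=0.323, ωT=1.180016, cosh=1.780850, sinh=1.473576; start (x,ẋ)=(-0.008057, -0.276227) → end (x,ẋ)=(-0.431547, -2.643441)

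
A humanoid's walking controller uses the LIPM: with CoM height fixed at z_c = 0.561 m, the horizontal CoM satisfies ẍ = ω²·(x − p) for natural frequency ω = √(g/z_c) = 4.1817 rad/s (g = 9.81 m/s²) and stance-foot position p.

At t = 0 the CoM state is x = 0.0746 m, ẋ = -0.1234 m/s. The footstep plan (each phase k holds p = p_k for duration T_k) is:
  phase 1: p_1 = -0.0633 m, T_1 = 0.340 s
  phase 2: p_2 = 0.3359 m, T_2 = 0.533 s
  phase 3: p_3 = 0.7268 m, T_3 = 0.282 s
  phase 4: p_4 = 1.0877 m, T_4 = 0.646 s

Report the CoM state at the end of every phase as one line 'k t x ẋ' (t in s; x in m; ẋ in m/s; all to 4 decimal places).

phase 1: p=-0.0633, T=0.340, ωT=1.421778, cosh=2.192884, sinh=1.951599; start (x,ẋ)=(0.074600, -0.123400) → end (x,ẋ)=(0.181508, 0.854800)
phase 2: p=0.3359, T=0.533, ωT=2.228846, cosh=4.698397, sinh=4.590744; start (x,ẋ)=(0.181508, 0.854800) → end (x,ẋ)=(0.548920, 1.052308)
phase 3: p=0.7268, T=0.282, ωT=1.179239, cosh=1.779706, sinh=1.472194; start (x,ẋ)=(0.548920, 1.052308) → end (x,ẋ)=(0.780697, 0.777718)
phase 4: p=1.0877, T=0.646, ωT=2.701378, cosh=7.483683, sinh=7.416570; start (x,ẋ)=(0.780697, 0.777718) → end (x,ẋ)=(0.169528, -3.701166)

1 0.3400 0.1815 0.8548
2 0.8730 0.5489 1.0523
3 1.1550 0.7807 0.7777
4 1.8010 0.1695 -3.7012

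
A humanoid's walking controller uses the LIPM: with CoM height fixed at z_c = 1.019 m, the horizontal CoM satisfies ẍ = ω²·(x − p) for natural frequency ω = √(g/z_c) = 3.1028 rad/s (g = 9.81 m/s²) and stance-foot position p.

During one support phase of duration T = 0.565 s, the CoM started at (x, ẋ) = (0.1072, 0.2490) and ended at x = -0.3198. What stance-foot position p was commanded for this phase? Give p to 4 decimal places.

ωT = 3.1028·0.565 = 1.753082; cosh(ωT) = 2.972802, sinh(ωT) = 2.799563
x(T) = p + (x₀−p)·cosh(ωT) + (ẋ₀/ω)·sinh(ωT) ⇒ p·(1 − cosh) = x(T) − x₀·cosh − (ẋ₀/ω)·sinh
numerator   = -0.3198 − (0.1072)·2.972802 − (0.2490/3.1028)·2.799563 = -0.863150
denominator = 1 − 2.972802 = -1.972802
p = -0.863150 / -1.972802 = 0.4375

p = 0.4375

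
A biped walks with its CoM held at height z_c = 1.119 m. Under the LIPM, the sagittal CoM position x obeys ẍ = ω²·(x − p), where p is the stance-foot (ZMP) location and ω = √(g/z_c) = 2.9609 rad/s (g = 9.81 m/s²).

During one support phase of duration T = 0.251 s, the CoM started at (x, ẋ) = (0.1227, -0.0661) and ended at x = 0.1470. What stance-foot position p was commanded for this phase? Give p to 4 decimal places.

p = -0.0242

ωT = 2.9609·0.251 = 0.743186; cosh(ωT) = 1.289110, sinh(ωT) = 0.813514
x(T) = p + (x₀−p)·cosh(ωT) + (ẋ₀/ω)·sinh(ωT) ⇒ p·(1 − cosh) = x(T) − x₀·cosh − (ẋ₀/ω)·sinh
numerator   = 0.1470 − (0.1227)·1.289110 − (-0.0661/2.9609)·0.813514 = 0.006987
denominator = 1 − 1.289110 = -0.289110
p = 0.006987 / -0.289110 = -0.0242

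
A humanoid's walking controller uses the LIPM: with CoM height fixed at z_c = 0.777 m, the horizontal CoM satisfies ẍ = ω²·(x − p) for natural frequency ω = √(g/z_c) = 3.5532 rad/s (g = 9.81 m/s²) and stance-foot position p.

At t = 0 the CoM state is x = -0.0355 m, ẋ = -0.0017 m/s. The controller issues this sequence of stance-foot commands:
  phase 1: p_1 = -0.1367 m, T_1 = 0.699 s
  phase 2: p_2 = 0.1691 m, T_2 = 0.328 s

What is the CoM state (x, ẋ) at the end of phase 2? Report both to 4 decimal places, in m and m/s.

phase 1: p=-0.1367, T=0.699, ωT=2.483687, cosh=6.034403, sinh=5.950968; start (x,ẋ)=(-0.035500, -0.001700) → end (x,ẋ)=(0.471134, 2.129613)
phase 2: p=0.1691, T=0.328, ωT=1.165450, cosh=1.759574, sinh=1.447791; start (x,ẋ)=(0.471134, 2.129613) → end (x,ẋ)=(1.568286, 5.300964)

x = 1.5683, ẋ = 5.3010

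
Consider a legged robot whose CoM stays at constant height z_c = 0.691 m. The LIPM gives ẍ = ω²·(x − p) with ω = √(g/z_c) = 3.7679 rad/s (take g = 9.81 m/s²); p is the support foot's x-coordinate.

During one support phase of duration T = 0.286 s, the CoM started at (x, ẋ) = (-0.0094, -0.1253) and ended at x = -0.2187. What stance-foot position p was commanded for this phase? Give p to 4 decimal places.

ωT = 3.7679·0.286 = 1.077619; cosh(ωT) = 1.639041, sinh(ωT) = 1.298636
x(T) = p + (x₀−p)·cosh(ωT) + (ẋ₀/ω)·sinh(ωT) ⇒ p·(1 − cosh) = x(T) − x₀·cosh − (ẋ₀/ω)·sinh
numerator   = -0.2187 − (-0.0094)·1.639041 − (-0.1253/3.7679)·1.298636 = -0.160107
denominator = 1 − 1.639041 = -0.639041
p = -0.160107 / -0.639041 = 0.2505

p = 0.2505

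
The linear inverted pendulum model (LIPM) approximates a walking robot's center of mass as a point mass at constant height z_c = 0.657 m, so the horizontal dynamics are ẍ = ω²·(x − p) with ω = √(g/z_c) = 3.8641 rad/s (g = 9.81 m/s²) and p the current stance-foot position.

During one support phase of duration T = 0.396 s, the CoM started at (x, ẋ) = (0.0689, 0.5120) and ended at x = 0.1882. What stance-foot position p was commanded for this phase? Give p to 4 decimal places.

ωT = 3.8641·0.396 = 1.530184; cosh(ωT) = 2.417760, sinh(ωT) = 2.201264
x(T) = p + (x₀−p)·cosh(ωT) + (ẋ₀/ω)·sinh(ωT) ⇒ p·(1 − cosh) = x(T) − x₀·cosh − (ẋ₀/ω)·sinh
numerator   = 0.1882 − (0.0689)·2.417760 − (0.5120/3.8641)·2.201264 = -0.270055
denominator = 1 − 2.417760 = -1.417760
p = -0.270055 / -1.417760 = 0.1905

p = 0.1905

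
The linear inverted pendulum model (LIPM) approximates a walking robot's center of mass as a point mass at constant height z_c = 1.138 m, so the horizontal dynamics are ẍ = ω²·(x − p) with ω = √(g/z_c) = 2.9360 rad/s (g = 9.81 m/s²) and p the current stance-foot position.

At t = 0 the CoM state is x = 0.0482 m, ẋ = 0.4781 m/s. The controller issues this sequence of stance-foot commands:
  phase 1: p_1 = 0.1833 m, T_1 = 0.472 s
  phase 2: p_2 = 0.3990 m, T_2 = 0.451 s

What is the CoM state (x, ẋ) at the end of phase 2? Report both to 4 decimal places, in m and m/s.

phase 1: p=0.1833, T=0.472, ωT=1.385792, cosh=2.124058, sinh=1.873933; start (x,ẋ)=(0.048200, 0.478100) → end (x,ẋ)=(0.201492, 0.272210)
phase 2: p=0.3990, T=0.451, ωT=1.324136, cosh=2.012484, sinh=1.746452; start (x,ẋ)=(0.201492, 0.272210) → end (x,ẋ)=(0.163440, -0.464920)

x = 0.1634, ẋ = -0.4649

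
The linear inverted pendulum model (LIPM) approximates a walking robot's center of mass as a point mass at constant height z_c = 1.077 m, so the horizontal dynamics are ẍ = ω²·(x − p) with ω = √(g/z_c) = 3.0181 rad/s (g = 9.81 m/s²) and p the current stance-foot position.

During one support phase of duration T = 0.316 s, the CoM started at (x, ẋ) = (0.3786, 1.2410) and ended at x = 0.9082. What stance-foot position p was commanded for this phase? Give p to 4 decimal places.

ωT = 3.0181·0.316 = 0.953720; cosh(ωT) = 1.490325, sinh(ωT) = 1.105020
x(T) = p + (x₀−p)·cosh(ωT) + (ẋ₀/ω)·sinh(ωT) ⇒ p·(1 − cosh) = x(T) − x₀·cosh − (ẋ₀/ω)·sinh
numerator   = 0.9082 − (0.3786)·1.490325 − (1.2410/3.0181)·1.105020 = -0.110406
denominator = 1 − 1.490325 = -0.490325
p = -0.110406 / -0.490325 = 0.2252

p = 0.2252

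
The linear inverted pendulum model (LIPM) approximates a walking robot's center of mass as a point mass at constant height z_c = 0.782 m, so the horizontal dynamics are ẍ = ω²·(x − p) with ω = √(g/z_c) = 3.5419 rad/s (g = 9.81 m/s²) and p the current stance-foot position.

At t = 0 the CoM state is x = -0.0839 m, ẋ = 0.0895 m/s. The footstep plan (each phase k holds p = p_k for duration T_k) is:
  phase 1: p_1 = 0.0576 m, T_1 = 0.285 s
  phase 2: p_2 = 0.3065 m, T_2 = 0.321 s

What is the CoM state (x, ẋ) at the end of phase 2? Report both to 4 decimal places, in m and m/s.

x = -0.6282, ẋ = -2.9589

phase 1: p=0.0576, T=0.285, ωT=1.009441, cosh=1.554245, sinh=1.189823; start (x,ẋ)=(-0.083900, 0.089500) → end (x,ẋ)=(-0.132260, -0.457209)
phase 2: p=0.3065, T=0.321, ωT=1.136950, cosh=1.719021, sinh=1.398225; start (x,ẋ)=(-0.132260, -0.457209) → end (x,ẋ)=(-0.628229, -2.958856)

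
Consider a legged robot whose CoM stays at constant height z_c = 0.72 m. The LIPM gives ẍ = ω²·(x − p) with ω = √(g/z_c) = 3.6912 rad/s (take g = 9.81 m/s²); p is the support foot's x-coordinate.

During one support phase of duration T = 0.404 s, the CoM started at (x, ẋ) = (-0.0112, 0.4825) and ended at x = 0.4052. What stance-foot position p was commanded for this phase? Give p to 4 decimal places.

p = -0.1167

ωT = 3.6912·0.404 = 1.491245; cosh(ωT) = 2.333857, sinh(ωT) = 2.108765
x(T) = p + (x₀−p)·cosh(ωT) + (ẋ₀/ω)·sinh(ωT) ⇒ p·(1 − cosh) = x(T) − x₀·cosh − (ẋ₀/ω)·sinh
numerator   = 0.4052 − (-0.0112)·2.333857 − (0.4825/3.6912)·2.108765 = 0.155689
denominator = 1 − 2.333857 = -1.333857
p = 0.155689 / -1.333857 = -0.1167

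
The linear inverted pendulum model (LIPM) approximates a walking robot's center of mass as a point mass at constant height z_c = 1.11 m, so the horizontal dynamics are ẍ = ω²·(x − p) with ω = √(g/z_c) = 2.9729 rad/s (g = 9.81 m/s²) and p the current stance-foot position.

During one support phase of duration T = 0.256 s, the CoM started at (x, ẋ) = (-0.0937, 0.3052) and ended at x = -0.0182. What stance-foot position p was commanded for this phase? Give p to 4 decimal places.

ωT = 2.9729·0.256 = 0.761062; cosh(ωT) = 1.303859, sinh(ωT) = 0.836690
x(T) = p + (x₀−p)·cosh(ωT) + (ẋ₀/ω)·sinh(ωT) ⇒ p·(1 − cosh) = x(T) − x₀·cosh − (ẋ₀/ω)·sinh
numerator   = -0.0182 − (-0.0937)·1.303859 − (0.3052/2.9729)·0.836690 = 0.018076
denominator = 1 − 1.303859 = -0.303859
p = 0.018076 / -0.303859 = -0.0595

p = -0.0595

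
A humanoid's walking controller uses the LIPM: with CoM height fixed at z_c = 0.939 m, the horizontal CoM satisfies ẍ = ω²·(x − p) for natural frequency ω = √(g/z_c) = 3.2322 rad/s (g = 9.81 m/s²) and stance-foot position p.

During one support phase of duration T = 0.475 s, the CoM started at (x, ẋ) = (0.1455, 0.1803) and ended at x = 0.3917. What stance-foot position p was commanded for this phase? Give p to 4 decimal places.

ωT = 3.2322·0.475 = 1.535295; cosh(ωT) = 2.429044, sinh(ωT) = 2.213651
x(T) = p + (x₀−p)·cosh(ωT) + (ẋ₀/ω)·sinh(ωT) ⇒ p·(1 − cosh) = x(T) − x₀·cosh − (ẋ₀/ω)·sinh
numerator   = 0.3917 − (0.1455)·2.429044 − (0.1803/3.2322)·2.213651 = -0.085209
denominator = 1 − 2.429044 = -1.429044
p = -0.085209 / -1.429044 = 0.0596

p = 0.0596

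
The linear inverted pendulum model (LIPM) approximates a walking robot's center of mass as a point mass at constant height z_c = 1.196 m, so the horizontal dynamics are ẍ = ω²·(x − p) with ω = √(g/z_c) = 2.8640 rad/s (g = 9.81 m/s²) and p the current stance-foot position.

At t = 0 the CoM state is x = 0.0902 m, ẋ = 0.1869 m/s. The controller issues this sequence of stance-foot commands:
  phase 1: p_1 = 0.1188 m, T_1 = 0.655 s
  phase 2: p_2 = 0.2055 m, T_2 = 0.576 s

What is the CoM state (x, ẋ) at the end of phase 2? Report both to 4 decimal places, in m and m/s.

x = 0.5929, ẋ = 1.1650

phase 1: p=0.1188, T=0.655, ωT=1.875920, cosh=3.340017, sinh=3.186804; start (x,ẋ)=(0.090200, 0.186900) → end (x,ẋ)=(0.231241, 0.363217)
phase 2: p=0.2055, T=0.576, ωT=1.649664, cosh=2.698673, sinh=2.506558; start (x,ẋ)=(0.231241, 0.363217) → end (x,ẋ)=(0.592852, 1.164994)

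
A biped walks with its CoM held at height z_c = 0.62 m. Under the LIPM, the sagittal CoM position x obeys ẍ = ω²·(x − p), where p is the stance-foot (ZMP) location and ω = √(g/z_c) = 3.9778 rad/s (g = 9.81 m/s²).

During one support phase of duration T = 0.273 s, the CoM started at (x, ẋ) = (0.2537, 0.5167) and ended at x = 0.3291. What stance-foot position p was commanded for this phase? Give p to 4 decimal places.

ωT = 3.9778·0.273 = 1.085939; cosh(ωT) = 1.649903, sinh(ωT) = 1.312318
x(T) = p + (x₀−p)·cosh(ωT) + (ẋ₀/ω)·sinh(ωT) ⇒ p·(1 − cosh) = x(T) − x₀·cosh − (ẋ₀/ω)·sinh
numerator   = 0.3291 − (0.2537)·1.649903 − (0.5167/3.9778)·1.312318 = -0.259945
denominator = 1 − 1.649903 = -0.649903
p = -0.259945 / -0.649903 = 0.4000

p = 0.4000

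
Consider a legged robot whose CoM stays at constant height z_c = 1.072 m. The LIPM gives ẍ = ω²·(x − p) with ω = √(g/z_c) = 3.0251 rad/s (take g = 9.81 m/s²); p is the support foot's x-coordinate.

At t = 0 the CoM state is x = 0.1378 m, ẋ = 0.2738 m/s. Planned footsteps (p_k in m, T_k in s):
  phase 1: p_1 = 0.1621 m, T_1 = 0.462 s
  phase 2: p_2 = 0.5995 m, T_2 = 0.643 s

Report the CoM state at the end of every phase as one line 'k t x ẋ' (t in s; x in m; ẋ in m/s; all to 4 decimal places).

1 0.4620 0.2818 0.4481
2 1.1050 -0.0268 -1.6931

phase 1: p=0.1621, T=0.462, ωT=1.397596, cosh=2.146327, sinh=1.899137; start (x,ẋ)=(0.137800, 0.273800) → end (x,ẋ)=(0.281834, 0.448059)
phase 2: p=0.5995, T=0.643, ωT=1.945139, cosh=3.568787, sinh=3.425819; start (x,ẋ)=(0.281834, 0.448059) → end (x,ẋ)=(-0.026771, -1.693088)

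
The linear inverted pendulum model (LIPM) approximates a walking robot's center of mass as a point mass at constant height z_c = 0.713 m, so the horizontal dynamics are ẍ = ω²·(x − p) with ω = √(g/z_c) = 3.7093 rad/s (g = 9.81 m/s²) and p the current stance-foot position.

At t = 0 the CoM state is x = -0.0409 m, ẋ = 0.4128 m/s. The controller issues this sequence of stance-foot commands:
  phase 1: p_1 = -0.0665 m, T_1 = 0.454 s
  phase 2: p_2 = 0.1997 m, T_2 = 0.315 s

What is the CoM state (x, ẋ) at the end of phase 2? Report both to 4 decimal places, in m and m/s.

phase 1: p=-0.0665, T=0.454, ωT=1.684022, cosh=2.786403, sinh=2.600777; start (x,ẋ)=(-0.040900, 0.412800) → end (x,ẋ)=(0.294267, 1.397192)
phase 2: p=0.1997, T=0.315, ωT=1.168430, cosh=1.763896, sinh=1.453041; start (x,ẋ)=(0.294267, 1.397192) → end (x,ẋ)=(0.913827, 2.974194)

x = 0.9138, ẋ = 2.9742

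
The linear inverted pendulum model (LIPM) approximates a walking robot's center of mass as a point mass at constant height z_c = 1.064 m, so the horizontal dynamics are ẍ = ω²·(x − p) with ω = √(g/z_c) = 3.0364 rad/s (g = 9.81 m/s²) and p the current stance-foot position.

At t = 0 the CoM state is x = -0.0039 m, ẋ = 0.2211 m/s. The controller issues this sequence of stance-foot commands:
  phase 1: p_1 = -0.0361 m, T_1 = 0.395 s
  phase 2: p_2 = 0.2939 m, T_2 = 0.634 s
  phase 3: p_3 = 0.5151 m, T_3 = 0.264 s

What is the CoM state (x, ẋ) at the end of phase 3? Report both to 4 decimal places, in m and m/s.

x = 0.3487, ẋ = -0.1359

phase 1: p=-0.0361, T=0.395, ωT=1.199378, cosh=1.809717, sinh=1.508335; start (x,ẋ)=(-0.003900, 0.221100) → end (x,ẋ)=(0.132005, 0.547602)
phase 2: p=0.2939, T=0.634, ωT=1.925078, cosh=3.500773, sinh=3.354908; start (x,ẋ)=(0.132005, 0.547602) → end (x,ẋ)=(0.332184, 0.267825)
phase 3: p=0.5151, T=0.264, ωT=0.801610, cosh=1.338866, sinh=0.890260; start (x,ẋ)=(0.332184, 0.267825) → end (x,ẋ)=(0.348725, -0.135874)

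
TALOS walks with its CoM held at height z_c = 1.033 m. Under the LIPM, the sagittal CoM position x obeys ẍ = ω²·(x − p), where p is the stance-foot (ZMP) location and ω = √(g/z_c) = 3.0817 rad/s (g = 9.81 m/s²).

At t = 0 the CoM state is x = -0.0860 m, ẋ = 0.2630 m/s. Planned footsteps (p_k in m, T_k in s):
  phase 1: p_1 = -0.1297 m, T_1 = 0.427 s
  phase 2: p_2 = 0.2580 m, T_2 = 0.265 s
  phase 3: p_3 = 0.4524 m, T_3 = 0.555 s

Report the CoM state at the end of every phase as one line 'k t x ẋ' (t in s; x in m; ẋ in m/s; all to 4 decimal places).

phase 1: p=-0.1297, T=0.427, ωT=1.315886, cosh=1.998144, sinh=1.729908; start (x,ẋ)=(-0.086000, 0.263000) → end (x,ẋ)=(0.105254, 0.758479)
phase 2: p=0.2580, T=0.265, ωT=0.816651, cosh=1.352408, sinh=0.910499; start (x,ẋ)=(0.105254, 0.758479) → end (x,ẋ)=(0.275520, 0.597185)
phase 3: p=0.4524, T=0.555, ωT=1.710344, cosh=2.855832, sinh=2.675029; start (x,ẋ)=(0.275520, 0.597185) → end (x,ẋ)=(0.465638, 0.247323)

1 0.4270 0.1053 0.7585
2 0.6920 0.2755 0.5972
3 1.2470 0.4656 0.2473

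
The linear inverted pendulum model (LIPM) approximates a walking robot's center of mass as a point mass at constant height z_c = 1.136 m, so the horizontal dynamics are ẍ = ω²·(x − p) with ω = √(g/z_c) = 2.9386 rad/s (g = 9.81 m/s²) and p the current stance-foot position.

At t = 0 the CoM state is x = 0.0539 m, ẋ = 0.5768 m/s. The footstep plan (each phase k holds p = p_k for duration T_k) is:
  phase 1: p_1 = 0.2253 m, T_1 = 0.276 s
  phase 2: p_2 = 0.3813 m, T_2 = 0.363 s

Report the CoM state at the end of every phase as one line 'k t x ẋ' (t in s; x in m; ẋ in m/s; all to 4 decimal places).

1 0.2760 0.1716 0.3224
2 0.6390 0.1810 -0.2655

phase 1: p=0.2253, T=0.276, ωT=0.811054, cosh=1.347334, sinh=0.902944; start (x,ẋ)=(0.053900, 0.576800) → end (x,ẋ)=(0.171600, 0.322351)
phase 2: p=0.3813, T=0.363, ωT=1.066712, cosh=1.624974, sinh=1.280835; start (x,ẋ)=(0.171600, 0.322351) → end (x,ẋ)=(0.181045, -0.265469)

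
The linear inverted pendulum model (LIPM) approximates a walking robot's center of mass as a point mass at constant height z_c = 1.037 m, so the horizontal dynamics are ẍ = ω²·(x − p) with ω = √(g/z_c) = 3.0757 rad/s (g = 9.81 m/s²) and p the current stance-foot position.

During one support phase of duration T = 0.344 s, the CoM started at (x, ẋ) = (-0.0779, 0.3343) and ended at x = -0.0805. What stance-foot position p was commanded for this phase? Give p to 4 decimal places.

ωT = 3.0757·0.344 = 1.058041; cosh(ωT) = 1.613928, sinh(ωT) = 1.266793
x(T) = p + (x₀−p)·cosh(ωT) + (ẋ₀/ω)·sinh(ωT) ⇒ p·(1 − cosh) = x(T) − x₀·cosh − (ẋ₀/ω)·sinh
numerator   = -0.0805 − (-0.0779)·1.613928 − (0.3343/3.0757)·1.266793 = -0.092464
denominator = 1 − 1.613928 = -0.613928
p = -0.092464 / -0.613928 = 0.1506

p = 0.1506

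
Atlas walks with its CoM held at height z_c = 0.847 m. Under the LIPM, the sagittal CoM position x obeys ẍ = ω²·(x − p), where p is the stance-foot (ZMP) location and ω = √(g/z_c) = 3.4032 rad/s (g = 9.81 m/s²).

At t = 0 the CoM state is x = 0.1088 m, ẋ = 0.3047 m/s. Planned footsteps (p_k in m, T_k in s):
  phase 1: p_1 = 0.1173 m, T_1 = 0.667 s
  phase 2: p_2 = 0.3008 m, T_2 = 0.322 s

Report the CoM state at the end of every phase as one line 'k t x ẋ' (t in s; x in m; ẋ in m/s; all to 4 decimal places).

phase 1: p=0.1173, T=0.667, ωT=2.269934, cosh=4.891042, sinh=4.787723; start (x,ẋ)=(0.108800, 0.304700) → end (x,ẋ)=(0.504387, 1.351805)
phase 2: p=0.3008, T=0.322, ωT=1.095830, cosh=1.662964, sinh=1.328702; start (x,ẋ)=(0.504387, 1.351805) → end (x,ẋ)=(1.167140, 3.168592)

1 0.6670 0.5044 1.3518
2 0.9890 1.1671 3.1686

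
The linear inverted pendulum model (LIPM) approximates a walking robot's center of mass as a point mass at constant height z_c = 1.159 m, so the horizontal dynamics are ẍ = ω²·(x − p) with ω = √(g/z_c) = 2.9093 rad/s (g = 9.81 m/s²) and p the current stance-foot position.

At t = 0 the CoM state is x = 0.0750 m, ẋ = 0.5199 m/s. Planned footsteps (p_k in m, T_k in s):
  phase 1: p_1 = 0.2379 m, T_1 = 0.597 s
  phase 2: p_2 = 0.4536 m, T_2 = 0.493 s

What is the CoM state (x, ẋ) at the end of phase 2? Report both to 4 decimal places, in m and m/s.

phase 1: p=0.2379, T=0.597, ωT=1.736852, cosh=2.927755, sinh=2.751682; start (x,ẋ)=(0.075000, 0.519900) → end (x,ẋ)=(0.252702, 0.218049)
phase 2: p=0.4536, T=0.493, ωT=1.434285, cosh=2.217464, sinh=1.979179; start (x,ẋ)=(0.252702, 0.218049) → end (x,ẋ)=(0.156453, -0.673260)

x = 0.1565, ẋ = -0.6733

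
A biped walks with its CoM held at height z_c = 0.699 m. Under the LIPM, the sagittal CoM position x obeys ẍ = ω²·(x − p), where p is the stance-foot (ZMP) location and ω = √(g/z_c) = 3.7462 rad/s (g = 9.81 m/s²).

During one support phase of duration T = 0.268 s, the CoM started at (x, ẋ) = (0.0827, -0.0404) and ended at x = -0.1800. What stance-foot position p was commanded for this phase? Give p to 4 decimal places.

ωT = 3.7462·0.268 = 1.003982; cosh(ωT) = 1.547772, sinh(ωT) = 1.181354
x(T) = p + (x₀−p)·cosh(ωT) + (ẋ₀/ω)·sinh(ωT) ⇒ p·(1 − cosh) = x(T) − x₀·cosh − (ẋ₀/ω)·sinh
numerator   = -0.1800 − (0.0827)·1.547772 − (-0.0404/3.7462)·1.181354 = -0.295261
denominator = 1 − 1.547772 = -0.547772
p = -0.295261 / -0.547772 = 0.5390

p = 0.5390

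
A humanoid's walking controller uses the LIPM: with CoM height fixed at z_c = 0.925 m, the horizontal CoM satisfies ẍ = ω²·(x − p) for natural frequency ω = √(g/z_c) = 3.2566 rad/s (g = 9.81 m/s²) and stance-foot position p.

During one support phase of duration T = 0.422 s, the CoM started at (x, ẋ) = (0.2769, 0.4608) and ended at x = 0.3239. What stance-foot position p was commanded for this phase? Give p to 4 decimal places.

ωT = 3.2566·0.422 = 1.374285; cosh(ωT) = 2.102636, sinh(ωT) = 1.849615
x(T) = p + (x₀−p)·cosh(ωT) + (ẋ₀/ω)·sinh(ωT) ⇒ p·(1 − cosh) = x(T) − x₀·cosh − (ẋ₀/ω)·sinh
numerator   = 0.3239 − (0.2769)·2.102636 − (0.4608/3.2566)·1.849615 = -0.520035
denominator = 1 − 2.102636 = -1.102636
p = -0.520035 / -1.102636 = 0.4716

p = 0.4716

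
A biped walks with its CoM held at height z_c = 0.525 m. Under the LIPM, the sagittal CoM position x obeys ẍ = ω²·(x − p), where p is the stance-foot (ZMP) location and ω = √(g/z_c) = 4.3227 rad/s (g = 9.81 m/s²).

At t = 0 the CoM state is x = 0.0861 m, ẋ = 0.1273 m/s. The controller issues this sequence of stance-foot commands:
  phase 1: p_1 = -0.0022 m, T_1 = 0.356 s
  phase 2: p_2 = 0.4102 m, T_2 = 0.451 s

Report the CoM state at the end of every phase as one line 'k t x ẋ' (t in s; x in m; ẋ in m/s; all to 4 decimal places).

phase 1: p=-0.0022, T=0.356, ωT=1.538881, cosh=2.436998, sinh=2.222377; start (x,ẋ)=(0.086100, 0.127300) → end (x,ẋ)=(0.278434, 1.158499)
phase 2: p=0.4102, T=0.451, ωT=1.949538, cosh=3.583889, sinh=3.441550; start (x,ẋ)=(0.278434, 1.158499) → end (x,ẋ)=(0.860313, 2.191677)

1 0.3560 0.2784 1.1585
2 0.8070 0.8603 2.1917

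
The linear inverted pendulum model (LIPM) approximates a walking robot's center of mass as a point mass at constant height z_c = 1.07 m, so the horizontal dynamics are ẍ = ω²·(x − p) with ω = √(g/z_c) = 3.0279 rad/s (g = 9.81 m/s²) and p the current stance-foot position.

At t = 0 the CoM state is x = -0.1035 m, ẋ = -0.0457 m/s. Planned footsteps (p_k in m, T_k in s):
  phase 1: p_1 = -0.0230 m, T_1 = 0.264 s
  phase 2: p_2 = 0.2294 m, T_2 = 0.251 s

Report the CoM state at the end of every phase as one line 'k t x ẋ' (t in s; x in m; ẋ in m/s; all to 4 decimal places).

1 0.2640 -0.1440 -0.2774
2 0.5150 -0.3337 -1.3058

phase 1: p=-0.0230, T=0.264, ωT=0.799366, cosh=1.336872, sinh=0.887258; start (x,ẋ)=(-0.103500, -0.045700) → end (x,ẋ)=(-0.144010, -0.277361)
phase 2: p=0.2294, T=0.251, ωT=0.760003, cosh=1.302974, sinh=0.835309; start (x,ẋ)=(-0.144010, -0.277361) → end (x,ẋ)=(-0.333658, -1.305832)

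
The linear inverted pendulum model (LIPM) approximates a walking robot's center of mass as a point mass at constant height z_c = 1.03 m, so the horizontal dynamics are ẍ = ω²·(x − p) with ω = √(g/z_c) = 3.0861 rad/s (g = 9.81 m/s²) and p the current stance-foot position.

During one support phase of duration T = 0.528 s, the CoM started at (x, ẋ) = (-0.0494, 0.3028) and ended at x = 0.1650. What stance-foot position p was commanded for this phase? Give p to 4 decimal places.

ωT = 3.0861·0.528 = 1.629461; cosh(ωT) = 2.648579, sinh(ωT) = 2.452544
x(T) = p + (x₀−p)·cosh(ωT) + (ẋ₀/ω)·sinh(ωT) ⇒ p·(1 − cosh) = x(T) − x₀·cosh − (ẋ₀/ω)·sinh
numerator   = 0.1650 − (-0.0494)·2.648579 − (0.3028/3.0861)·2.452544 = 0.055203
denominator = 1 − 2.648579 = -1.648579
p = 0.055203 / -1.648579 = -0.0335

p = -0.0335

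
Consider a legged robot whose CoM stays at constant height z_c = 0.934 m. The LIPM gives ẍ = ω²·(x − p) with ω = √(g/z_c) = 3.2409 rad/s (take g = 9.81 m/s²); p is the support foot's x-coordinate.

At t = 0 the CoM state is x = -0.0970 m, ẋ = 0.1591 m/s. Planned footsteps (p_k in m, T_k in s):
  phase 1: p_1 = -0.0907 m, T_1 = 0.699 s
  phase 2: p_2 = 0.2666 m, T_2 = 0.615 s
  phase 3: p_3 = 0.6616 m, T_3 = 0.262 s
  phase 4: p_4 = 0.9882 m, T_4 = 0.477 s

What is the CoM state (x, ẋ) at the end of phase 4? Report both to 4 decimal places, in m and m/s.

phase 1: p=-0.0907, T=0.699, ωT=2.265389, cosh=4.869331, sinh=4.765542; start (x,ẋ)=(-0.097000, 0.159100) → end (x,ẋ)=(0.112570, 0.677409)
phase 2: p=0.2666, T=0.615, ωT=1.993153, cosh=3.737452, sinh=3.601187; start (x,ẋ)=(0.112570, 0.677409) → end (x,ẋ)=(0.443636, 0.734086)
phase 3: p=0.6616, T=0.262, ωT=0.849116, cosh=1.382686, sinh=0.954893; start (x,ẋ)=(0.443636, 0.734086) → end (x,ẋ)=(0.576514, 0.340474)
phase 4: p=0.9882, T=0.477, ωT=1.545909, cosh=2.452677, sinh=2.239559; start (x,ẋ)=(0.576514, 0.340474) → end (x,ẋ)=(0.213744, -2.153024)

x = 0.2137, ẋ = -2.1530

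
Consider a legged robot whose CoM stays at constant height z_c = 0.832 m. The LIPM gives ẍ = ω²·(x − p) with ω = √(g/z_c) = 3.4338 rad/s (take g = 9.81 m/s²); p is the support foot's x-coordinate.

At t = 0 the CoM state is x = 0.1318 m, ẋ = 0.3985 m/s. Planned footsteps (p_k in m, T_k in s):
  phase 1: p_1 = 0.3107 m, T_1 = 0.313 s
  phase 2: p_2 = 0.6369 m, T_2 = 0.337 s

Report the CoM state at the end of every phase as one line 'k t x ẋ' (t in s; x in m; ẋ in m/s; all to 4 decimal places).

1 0.3130 0.1683 -0.1432
2 0.6500 -0.2418 -2.5566

phase 1: p=0.3107, T=0.313, ωT=1.074779, cosh=1.635360, sinh=1.293987; start (x,ẋ)=(0.131800, 0.398500) → end (x,ẋ)=(0.168304, -0.143214)
phase 2: p=0.6369, T=0.337, ωT=1.157191, cosh=1.747676, sinh=1.433308; start (x,ẋ)=(0.168304, -0.143214) → end (x,ẋ)=(-0.241833, -2.556577)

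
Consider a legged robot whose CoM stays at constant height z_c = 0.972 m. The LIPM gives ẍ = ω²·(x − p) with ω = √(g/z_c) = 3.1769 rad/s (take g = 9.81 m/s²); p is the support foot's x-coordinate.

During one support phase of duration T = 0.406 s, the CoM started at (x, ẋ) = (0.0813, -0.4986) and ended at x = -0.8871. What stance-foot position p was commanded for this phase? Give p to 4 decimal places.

p = 0.8205

ωT = 3.1769·0.406 = 1.289821; cosh(ωT) = 1.953729, sinh(ωT) = 1.678409
x(T) = p + (x₀−p)·cosh(ωT) + (ẋ₀/ω)·sinh(ωT) ⇒ p·(1 − cosh) = x(T) − x₀·cosh − (ẋ₀/ω)·sinh
numerator   = -0.8871 − (0.0813)·1.953729 − (-0.4986/3.1769)·1.678409 = -0.782520
denominator = 1 − 1.953729 = -0.953729
p = -0.782520 / -0.953729 = 0.8205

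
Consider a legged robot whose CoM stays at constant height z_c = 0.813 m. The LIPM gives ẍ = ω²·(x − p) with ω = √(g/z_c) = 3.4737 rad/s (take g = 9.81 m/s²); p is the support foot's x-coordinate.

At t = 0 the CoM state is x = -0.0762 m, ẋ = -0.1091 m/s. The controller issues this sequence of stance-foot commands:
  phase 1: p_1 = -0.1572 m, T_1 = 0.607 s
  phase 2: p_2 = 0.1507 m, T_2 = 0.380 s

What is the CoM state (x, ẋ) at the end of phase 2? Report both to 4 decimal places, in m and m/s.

phase 1: p=-0.1572, T=0.607, ωT=2.108536, cosh=4.178795, sinh=4.057379; start (x,ẋ)=(-0.076200, -0.109100) → end (x,ẋ)=(0.053851, 0.685717)
phase 2: p=0.1507, T=0.380, ωT=1.320006, cosh=2.005289, sinh=1.738155; start (x,ẋ)=(0.053851, 0.685717) → end (x,ẋ)=(0.299605, 0.790300)

x = 0.2996, ẋ = 0.7903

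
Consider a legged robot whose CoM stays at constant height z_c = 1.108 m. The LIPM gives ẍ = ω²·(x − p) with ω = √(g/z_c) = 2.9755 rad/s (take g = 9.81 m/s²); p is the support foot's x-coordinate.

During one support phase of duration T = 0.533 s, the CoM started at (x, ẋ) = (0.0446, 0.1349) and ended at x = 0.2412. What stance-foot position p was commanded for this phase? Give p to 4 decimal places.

p = -0.0140

ωT = 2.9755·0.533 = 1.585941; cosh(ωT) = 2.544321, sinh(ωT) = 2.339566
x(T) = p + (x₀−p)·cosh(ωT) + (ẋ₀/ω)·sinh(ωT) ⇒ p·(1 − cosh) = x(T) − x₀·cosh − (ẋ₀/ω)·sinh
numerator   = 0.2412 − (0.0446)·2.544321 − (0.1349/2.9755)·2.339566 = 0.021655
denominator = 1 − 2.544321 = -1.544321
p = 0.021655 / -1.544321 = -0.0140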